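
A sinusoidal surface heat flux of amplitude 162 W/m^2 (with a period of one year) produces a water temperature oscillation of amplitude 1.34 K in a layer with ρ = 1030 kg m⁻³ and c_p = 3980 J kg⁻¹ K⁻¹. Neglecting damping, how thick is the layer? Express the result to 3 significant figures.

ω = 2π / 3.15×10^7 s = 1.99×10^-7 s⁻¹.
Required C = F₀ / (A ω) = 162 / (1.34 × 1.99×10^-7) = 6.07×10^8 J/(m²·K).
D = C / (ρ c_p) = 6.07×10^8 / (1030 × 3980) = 148 m.

148 m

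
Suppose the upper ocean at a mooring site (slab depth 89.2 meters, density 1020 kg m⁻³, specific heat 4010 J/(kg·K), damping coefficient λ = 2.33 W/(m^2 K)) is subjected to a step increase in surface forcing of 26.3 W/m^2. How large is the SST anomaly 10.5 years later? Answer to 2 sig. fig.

9.9 K

Areal heat capacity C = ρ c_p D = 1020 × 4010 × 89.2 = 3.65×10^8 J/(m^2 K).
τ = C / λ = 3.65×10^8 / 2.33 = 1.57×10^8 s.
Equilibrium anomaly ΔT_eq = F / λ = 26.3 / 2.33 = 11.3 K.
t = 10.5 years = 3.31×10^8 s, so t/τ = 2.12.
ΔT(t) = ΔT_eq (1 − e^(−t/τ)) = 11.3 × (1 − e^−2.12) = 9.93 K.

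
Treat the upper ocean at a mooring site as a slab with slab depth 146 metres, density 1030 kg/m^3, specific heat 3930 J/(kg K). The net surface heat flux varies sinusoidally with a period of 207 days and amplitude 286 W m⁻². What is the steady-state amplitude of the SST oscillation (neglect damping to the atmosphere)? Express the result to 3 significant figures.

Areal heat capacity C = ρ c_p D = 1030 × 3930 × 146 = 5.91×10^8 J/(m^2 K).
Angular frequency ω = 2π / T = 2π / 1.79×10^7 s = 3.51×10^-7 s⁻¹.
Cω = 5.91×10^8 × 3.51×10^-7 = 208 W/(m²·K).
Amplitude A = F₀ / (Cω) = 286 / 208 = 1.38 K.

1.38 K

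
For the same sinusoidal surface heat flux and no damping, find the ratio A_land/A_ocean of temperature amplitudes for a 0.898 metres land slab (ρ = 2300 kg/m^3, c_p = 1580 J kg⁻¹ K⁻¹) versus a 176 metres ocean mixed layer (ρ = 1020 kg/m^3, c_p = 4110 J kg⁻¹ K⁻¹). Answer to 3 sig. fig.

226

C_ocean = 1020 × 4110 × 176 = 7.38×10^8 J/(m²·K).
C_land = 2300 × 1580 × 0.898 = 3.26×10^6 J/(m²·K).
Undamped amplitude ∝ 1/C, so A_land/A_ocean = C_ocean/C_land = 226.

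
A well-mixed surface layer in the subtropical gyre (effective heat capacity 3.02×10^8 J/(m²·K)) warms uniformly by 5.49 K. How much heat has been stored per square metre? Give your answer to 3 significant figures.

Areal heat capacity C = 3.02×10^8 J/(m²·K) (given).
ΔQ = C ΔT = 3.02×10^8 × 5.49 = 1.66×10^9 J/m².

1.66×10^9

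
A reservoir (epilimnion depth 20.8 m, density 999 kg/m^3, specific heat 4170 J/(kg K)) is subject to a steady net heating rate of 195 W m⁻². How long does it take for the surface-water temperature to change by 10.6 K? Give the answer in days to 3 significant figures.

Areal heat capacity C = ρ c_p D = 999 × 4170 × 20.8 = 8.66×10^7 J/(m^2 K).
Time required: Δt = C ΔT / F = 8.66×10^7 × 10.6 / 195 = 4.71×10^6 s.
In days: 4.71×10^6 s / (86400 s/day) = 54.5 days.

54.5 days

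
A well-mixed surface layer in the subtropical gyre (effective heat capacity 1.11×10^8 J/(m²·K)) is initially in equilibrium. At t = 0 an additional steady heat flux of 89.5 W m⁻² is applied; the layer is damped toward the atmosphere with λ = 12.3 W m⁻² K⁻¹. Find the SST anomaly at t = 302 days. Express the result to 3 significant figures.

Areal heat capacity C = 1.11×10^8 J/(m²·K) (given).
τ = C / λ = 1.11×10^8 / 12.3 = 9.02×10^6 s.
Equilibrium anomaly ΔT_eq = F / λ = 89.5 / 12.3 = 7.28 K.
t = 302 days = 2.61×10^7 s, so t/τ = 2.89.
ΔT(t) = ΔT_eq (1 − e^(−t/τ)) = 7.28 × (1 − e^−2.89) = 6.87 K.

6.87 K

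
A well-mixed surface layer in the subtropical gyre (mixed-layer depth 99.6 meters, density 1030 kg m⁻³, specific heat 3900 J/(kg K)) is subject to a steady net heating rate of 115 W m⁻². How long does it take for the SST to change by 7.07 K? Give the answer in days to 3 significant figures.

285 days

Areal heat capacity C = ρ c_p D = 1030 × 3900 × 99.6 = 4.00×10^8 J/(m²·K).
Time required: Δt = C ΔT / F = 4.00×10^8 × 7.07 / 115 = 2.46×10^7 s.
In days: 2.46×10^7 s / (86400 s/day) = 285 days.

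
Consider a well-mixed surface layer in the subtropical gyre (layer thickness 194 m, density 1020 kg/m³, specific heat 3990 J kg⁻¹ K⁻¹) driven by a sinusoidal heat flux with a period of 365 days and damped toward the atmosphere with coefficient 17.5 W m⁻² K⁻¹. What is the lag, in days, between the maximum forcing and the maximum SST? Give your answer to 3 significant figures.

Areal heat capacity C = ρ c_p D = 1020 × 3990 × 194 = 7.90×10^8 J/(m^2 K).
ω = 2π / 3.15×10^7 s = 1.99×10^-7 s⁻¹.
Phase lag φ = arctan(Cω/λ) = arctan(157/17.5) = 1.46 rad.
Time lag = φ / ω = 1.46 / 1.99×10^-7 = 7.33×10^6 s = 84.8 days.

84.8 days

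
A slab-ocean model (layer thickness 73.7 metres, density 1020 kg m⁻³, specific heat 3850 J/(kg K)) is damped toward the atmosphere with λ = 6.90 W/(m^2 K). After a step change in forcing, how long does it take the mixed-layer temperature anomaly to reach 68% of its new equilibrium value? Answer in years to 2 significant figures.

1.5 years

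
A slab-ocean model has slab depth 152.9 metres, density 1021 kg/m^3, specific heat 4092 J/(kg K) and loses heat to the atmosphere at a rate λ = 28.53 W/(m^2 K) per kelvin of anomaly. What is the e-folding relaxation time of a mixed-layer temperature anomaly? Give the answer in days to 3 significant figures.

259 days

Areal heat capacity C = ρ c_p D = 1021 × 4092 × 152.9 = 6.39×10^8 J/(m²·K).
Relaxation time τ = C / λ = 6.39×10^8 / 28.53 = 2.24×10^7 s.
In days: 2.24×10^7 s / (86400 s/day) = 259 days.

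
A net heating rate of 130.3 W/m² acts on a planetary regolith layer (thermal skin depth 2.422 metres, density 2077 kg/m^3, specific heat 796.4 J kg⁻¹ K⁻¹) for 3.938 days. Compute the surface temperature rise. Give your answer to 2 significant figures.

Areal heat capacity C = ρ c_p D = 2077 × 796.4 × 2.422 = 4.01×10^6 J/(m²·K).
Net heat input Q = F Δt = 130.3 × (3.938 days × 86400 s/day) = 4.43×10^7 J/m².
ΔT = Q / C = 4.43×10^7 / 4.01×10^6 = 11.1 K.

11 K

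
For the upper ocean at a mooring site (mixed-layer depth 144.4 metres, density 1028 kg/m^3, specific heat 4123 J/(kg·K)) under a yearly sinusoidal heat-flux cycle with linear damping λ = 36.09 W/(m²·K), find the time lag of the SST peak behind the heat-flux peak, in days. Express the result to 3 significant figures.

74.5 days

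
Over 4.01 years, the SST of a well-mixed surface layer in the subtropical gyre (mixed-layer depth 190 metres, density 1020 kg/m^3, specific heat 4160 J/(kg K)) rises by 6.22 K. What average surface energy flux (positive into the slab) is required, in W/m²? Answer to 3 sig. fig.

39.6

Areal heat capacity C = ρ c_p D = 1020 × 4160 × 190 = 8.06×10^8 J/(m^2 K).
Required heat per unit area: Q = C ΔT = 8.06×10^8 × 6.22 = 5.01×10^9 J/m².
Flux F = Q / Δt = 5.01×10^9 / 1.27×10^8 s = 39.6 W/m².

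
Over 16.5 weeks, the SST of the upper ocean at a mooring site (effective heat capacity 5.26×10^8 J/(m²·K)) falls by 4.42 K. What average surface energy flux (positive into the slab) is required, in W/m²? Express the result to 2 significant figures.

-230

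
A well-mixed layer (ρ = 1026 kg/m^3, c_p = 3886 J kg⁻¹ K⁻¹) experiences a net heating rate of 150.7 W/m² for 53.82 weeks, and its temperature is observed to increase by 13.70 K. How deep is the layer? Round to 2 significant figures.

90 m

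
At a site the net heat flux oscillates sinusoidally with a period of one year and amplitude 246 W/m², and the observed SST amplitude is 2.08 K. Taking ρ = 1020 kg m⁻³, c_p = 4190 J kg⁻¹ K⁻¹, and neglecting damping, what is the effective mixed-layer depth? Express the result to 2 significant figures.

140 m

ω = 2π / 3.15×10^7 s = 1.99×10^-7 s⁻¹.
Required C = F₀ / (A ω) = 246 / (2.08 × 1.99×10^-7) = 5.94×10^8 J/(m²·K).
D = C / (ρ c_p) = 5.94×10^8 / (1020 × 4190) = 139 m.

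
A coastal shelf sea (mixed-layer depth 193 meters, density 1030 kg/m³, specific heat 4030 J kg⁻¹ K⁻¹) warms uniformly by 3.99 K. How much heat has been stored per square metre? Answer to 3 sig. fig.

3.20×10^9

Areal heat capacity C = ρ c_p D = 1030 × 4030 × 193 = 8.01×10^8 J/(m^2 K).
ΔQ = C ΔT = 8.01×10^8 × 3.99 = 3.20×10^9 J/m².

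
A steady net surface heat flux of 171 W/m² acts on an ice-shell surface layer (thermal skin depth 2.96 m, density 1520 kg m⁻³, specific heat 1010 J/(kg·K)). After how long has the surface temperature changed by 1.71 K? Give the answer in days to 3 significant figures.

0.526 days

Areal heat capacity C = ρ c_p D = 1520 × 1010 × 2.96 = 4.54×10^6 J/(m²·K).
Time required: Δt = C ΔT / F = 4.54×10^6 × 1.71 / 171 = 45400 s.
In days: 45400 s / (86400 s/day) = 0.526 days.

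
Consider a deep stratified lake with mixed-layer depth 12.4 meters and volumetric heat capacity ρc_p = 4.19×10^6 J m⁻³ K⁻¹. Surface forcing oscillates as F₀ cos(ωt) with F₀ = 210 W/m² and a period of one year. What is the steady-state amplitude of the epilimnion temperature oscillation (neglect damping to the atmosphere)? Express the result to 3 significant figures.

20.3 K

Areal heat capacity C = ρc_p × D = 4.19×10^6 × 12.4 = 5.20×10^7 J m⁻² K⁻¹.
Angular frequency ω = 2π / T = 2π / 3.15×10^7 s = 1.99×10^-7 s⁻¹.
Cω = 5.20×10^7 × 1.99×10^-7 = 10.4 W/(m²·K).
Amplitude A = F₀ / (Cω) = 210 / 10.4 = 20.3 K.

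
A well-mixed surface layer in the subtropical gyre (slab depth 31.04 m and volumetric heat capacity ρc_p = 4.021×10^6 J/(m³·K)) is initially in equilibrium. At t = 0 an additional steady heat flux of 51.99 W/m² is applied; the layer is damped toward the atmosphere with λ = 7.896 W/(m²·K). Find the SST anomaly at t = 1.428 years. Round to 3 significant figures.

6.20 K

Areal heat capacity C = ρc_p × D = 4.021×10^6 × 31.04 = 1.25×10^8 J/(m^2 K).
τ = C / λ = 1.25×10^8 / 7.896 = 1.58×10^7 s.
Equilibrium anomaly ΔT_eq = F / λ = 51.99 / 7.896 = 6.58 K.
t = 1.428 years = 4.51×10^7 s, so t/τ = 2.85.
ΔT(t) = ΔT_eq (1 − e^(−t/τ)) = 6.58 × (1 − e^−2.85) = 6.20 K.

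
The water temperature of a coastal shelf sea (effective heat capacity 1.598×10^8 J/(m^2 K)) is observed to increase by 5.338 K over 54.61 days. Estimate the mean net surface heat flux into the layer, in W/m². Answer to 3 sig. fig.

181

Areal heat capacity C = 1.598×10^8 J/(m^2 K) (given).
Required heat per unit area: Q = C ΔT = 1.60×10^8 × 5.338 = 8.53×10^8 J/m².
Flux F = Q / Δt = 8.53×10^8 / 4.72×10^6 s = 181 W/m².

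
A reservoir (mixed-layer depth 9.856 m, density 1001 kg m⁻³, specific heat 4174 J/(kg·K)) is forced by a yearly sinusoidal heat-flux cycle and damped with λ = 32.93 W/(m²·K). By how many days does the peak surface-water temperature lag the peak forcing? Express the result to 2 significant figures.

14 days

Areal heat capacity C = ρ c_p D = 1001 × 4174 × 9.856 = 4.12×10^7 J m⁻² K⁻¹.
ω = 2π / 3.15×10^7 s = 1.99×10^-7 s⁻¹.
Phase lag φ = arctan(Cω/λ) = arctan(8.20/32.93) = 0.244 rad.
Time lag = φ / ω = 0.244 / 1.99×10^-7 = 1.23×10^6 s = 14.2 days.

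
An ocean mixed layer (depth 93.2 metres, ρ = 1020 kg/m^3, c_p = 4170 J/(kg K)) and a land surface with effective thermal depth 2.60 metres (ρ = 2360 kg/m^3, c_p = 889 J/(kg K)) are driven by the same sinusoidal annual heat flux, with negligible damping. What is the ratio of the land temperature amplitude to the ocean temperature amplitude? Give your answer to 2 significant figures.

73

C_ocean = 1020 × 4170 × 93.2 = 3.96×10^8 J/(m²·K).
C_land = 2360 × 889 × 2.60 = 5.45×10^6 J/(m²·K).
Undamped amplitude ∝ 1/C, so A_land/A_ocean = C_ocean/C_land = 72.7.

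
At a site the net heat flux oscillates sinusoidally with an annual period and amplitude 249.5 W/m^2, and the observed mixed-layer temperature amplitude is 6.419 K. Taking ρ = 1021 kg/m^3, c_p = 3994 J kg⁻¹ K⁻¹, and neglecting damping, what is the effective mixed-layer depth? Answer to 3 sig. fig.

47.8 m

ω = 2π / 3.15×10^7 s = 1.99×10^-7 s⁻¹.
Required C = F₀ / (A ω) = 249.5 / (6.419 × 1.99×10^-7) = 1.95×10^8 J/(m²·K).
D = C / (ρ c_p) = 1.95×10^8 / (1021 × 3994) = 47.8 m.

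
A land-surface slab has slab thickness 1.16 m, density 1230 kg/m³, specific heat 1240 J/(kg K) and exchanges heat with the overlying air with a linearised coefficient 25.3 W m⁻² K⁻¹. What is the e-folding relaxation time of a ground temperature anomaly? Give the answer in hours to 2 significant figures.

Areal heat capacity C = ρ c_p D = 1230 × 1240 × 1.16 = 1.77×10^6 J m⁻² K⁻¹.
Relaxation time τ = C / λ = 1.77×10^6 / 25.3 = 69900 s.
In hours: 69900 s / (3600 s/hour) = 19.4 hours.

19 hours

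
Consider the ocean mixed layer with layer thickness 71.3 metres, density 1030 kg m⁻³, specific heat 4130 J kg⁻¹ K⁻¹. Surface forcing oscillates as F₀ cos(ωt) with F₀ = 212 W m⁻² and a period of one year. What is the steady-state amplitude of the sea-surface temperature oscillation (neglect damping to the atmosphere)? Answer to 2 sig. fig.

3.5 K

Areal heat capacity C = ρ c_p D = 1030 × 4130 × 71.3 = 3.03×10^8 J/(m^2 K).
Angular frequency ω = 2π / T = 2π / 3.15×10^7 s = 1.99×10^-7 s⁻¹.
Cω = 3.03×10^8 × 1.99×10^-7 = 60.4 W/(m²·K).
Amplitude A = F₀ / (Cω) = 212 / 60.4 = 3.51 K.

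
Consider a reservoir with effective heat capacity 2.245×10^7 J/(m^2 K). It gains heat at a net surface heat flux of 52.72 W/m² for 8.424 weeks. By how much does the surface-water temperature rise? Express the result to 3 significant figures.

12.0 K

Areal heat capacity C = 2.245×10^7 J/(m^2 K) (given).
Net heat input Q = F Δt = 52.72 × (8.424 weeks × 6.048×10^5 s/week) = 2.69×10^8 J/m².
ΔT = Q / C = 2.69×10^8 / 2.25×10^7 = 12.0 K.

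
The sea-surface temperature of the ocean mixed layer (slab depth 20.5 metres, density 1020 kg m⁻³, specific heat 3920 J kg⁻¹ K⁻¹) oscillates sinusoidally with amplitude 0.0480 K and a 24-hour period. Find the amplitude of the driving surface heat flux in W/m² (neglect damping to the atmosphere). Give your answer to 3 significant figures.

286

Areal heat capacity C = ρ c_p D = 1020 × 3920 × 20.5 = 8.20×10^7 J/(m^2 K).
ω = 2π / 86400 s = 7.27×10^-5 s⁻¹.
Cω = 8.20×10^7 × 7.27×10^-5 = 5960 W/(m²·K).
F₀ = A × Cω = 0.0480 × 5960 = 286 W/m².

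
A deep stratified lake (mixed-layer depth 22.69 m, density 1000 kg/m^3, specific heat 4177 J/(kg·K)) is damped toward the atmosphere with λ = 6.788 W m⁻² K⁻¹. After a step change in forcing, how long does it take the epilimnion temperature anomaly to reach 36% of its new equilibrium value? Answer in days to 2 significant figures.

72 days

Areal heat capacity C = ρ c_p D = 1000 × 4177 × 22.69 = 9.48×10^7 J/(m²·K).
τ = C / λ = 9.48×10^7 / 6.788 = 1.40×10^7 s.
Fraction reached: 1 − e^(−t/τ) = 0.36 ⇒ t = −τ ln(1 − 0.36) = τ × 0.446.
t = 6.23×10^6 s = 72.1 days.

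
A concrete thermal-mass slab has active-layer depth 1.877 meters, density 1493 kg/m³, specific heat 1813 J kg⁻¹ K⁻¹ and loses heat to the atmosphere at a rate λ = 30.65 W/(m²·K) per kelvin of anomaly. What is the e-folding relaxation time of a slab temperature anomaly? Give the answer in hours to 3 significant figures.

46.0 hours

Areal heat capacity C = ρ c_p D = 1493 × 1813 × 1.877 = 5.08×10^6 J/(m²·K).
Relaxation time τ = C / λ = 5.08×10^6 / 30.65 = 1.66×10^5 s.
In hours: 1.66×10^5 s / (3600 s/hour) = 46.0 hours.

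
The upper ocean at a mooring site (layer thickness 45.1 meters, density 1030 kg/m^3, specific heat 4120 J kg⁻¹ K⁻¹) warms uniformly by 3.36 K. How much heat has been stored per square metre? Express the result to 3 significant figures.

Areal heat capacity C = ρ c_p D = 1030 × 4120 × 45.1 = 1.91×10^8 J m⁻² K⁻¹.
ΔQ = C ΔT = 1.91×10^8 × 3.36 = 6.43×10^8 J/m².

6.43×10^8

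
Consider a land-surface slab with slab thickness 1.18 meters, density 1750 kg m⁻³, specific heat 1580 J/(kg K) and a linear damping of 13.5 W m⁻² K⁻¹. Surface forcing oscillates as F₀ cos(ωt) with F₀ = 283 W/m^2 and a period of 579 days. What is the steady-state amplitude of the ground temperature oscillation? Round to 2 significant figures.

Areal heat capacity C = ρ c_p D = 1750 × 1580 × 1.18 = 3.26×10^6 J/(m²·K).
Angular frequency ω = 2π / T = 2π / 5.00×10^7 s = 1.26×10^-7 s⁻¹.
√((Cω)² + λ²) = √((0.410)² + 13.5²) = 13.5 W/(m²·K).
Amplitude A = F₀ / √((Cω)²+λ²) = 283 / 13.5 = 21.0 K.

21 K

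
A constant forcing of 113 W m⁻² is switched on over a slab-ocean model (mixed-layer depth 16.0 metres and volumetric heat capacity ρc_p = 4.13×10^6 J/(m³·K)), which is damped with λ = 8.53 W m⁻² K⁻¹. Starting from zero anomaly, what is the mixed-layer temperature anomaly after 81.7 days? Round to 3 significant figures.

7.92 K

Areal heat capacity C = ρc_p × D = 4.13×10^6 × 16.0 = 6.61×10^7 J/(m^2 K).
τ = C / λ = 6.61×10^7 / 8.53 = 7.75×10^6 s.
Equilibrium anomaly ΔT_eq = F / λ = 113 / 8.53 = 13.2 K.
t = 81.7 days = 7.06×10^6 s, so t/τ = 0.911.
ΔT(t) = ΔT_eq (1 − e^(−t/τ)) = 13.2 × (1 − e^−0.911) = 7.92 K.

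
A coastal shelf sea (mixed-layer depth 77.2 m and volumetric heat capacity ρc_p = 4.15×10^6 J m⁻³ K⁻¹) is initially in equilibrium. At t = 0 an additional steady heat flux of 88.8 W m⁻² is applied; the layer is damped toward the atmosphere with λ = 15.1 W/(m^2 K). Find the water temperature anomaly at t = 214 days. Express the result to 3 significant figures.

3.42 K

Areal heat capacity C = ρc_p × D = 4.15×10^6 × 77.2 = 3.20×10^8 J m⁻² K⁻¹.
τ = C / λ = 3.20×10^8 / 15.1 = 2.12×10^7 s.
Equilibrium anomaly ΔT_eq = F / λ = 88.8 / 15.1 = 5.88 K.
t = 214 days = 1.85×10^7 s, so t/τ = 0.871.
ΔT(t) = ΔT_eq (1 − e^(−t/τ)) = 5.88 × (1 − e^−0.871) = 3.42 K.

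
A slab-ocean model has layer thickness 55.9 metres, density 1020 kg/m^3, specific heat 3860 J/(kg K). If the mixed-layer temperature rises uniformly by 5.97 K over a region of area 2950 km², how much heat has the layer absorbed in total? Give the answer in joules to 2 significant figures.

Areal heat capacity C = ρ c_p D = 1020 × 3860 × 55.9 = 2.20×10^8 J/(m^2 K).
Heat per unit area: q = C ΔT = 2.20×10^8 × 5.97 = 1.31×10^9 J/m².
Total heat: Q = q × A = 1.31×10^9 × (2950 × 10⁶ m²) = 3.88×10^18 J.

3.9×10^18 J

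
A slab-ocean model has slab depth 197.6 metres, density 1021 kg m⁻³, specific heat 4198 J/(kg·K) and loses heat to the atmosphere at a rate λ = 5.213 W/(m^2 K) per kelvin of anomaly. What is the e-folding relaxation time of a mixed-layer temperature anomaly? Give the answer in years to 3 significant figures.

5.15 years

Areal heat capacity C = ρ c_p D = 1021 × 4198 × 197.6 = 8.47×10^8 J m⁻² K⁻¹.
Relaxation time τ = C / λ = 8.47×10^8 / 5.213 = 1.62×10^8 s.
In years: 1.62×10^8 s / (3.156×10^7 s/year) = 5.15 years.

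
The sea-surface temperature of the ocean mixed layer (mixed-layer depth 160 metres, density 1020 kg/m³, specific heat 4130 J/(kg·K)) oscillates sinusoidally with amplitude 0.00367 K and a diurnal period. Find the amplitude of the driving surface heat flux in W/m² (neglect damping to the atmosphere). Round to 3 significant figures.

180

Areal heat capacity C = ρ c_p D = 1020 × 4130 × 160 = 6.74×10^8 J/(m^2 K).
ω = 2π / 86400 s = 7.27×10^-5 s⁻¹.
Cω = 6.74×10^8 × 7.27×10^-5 = 49000 W/(m²·K).
F₀ = A × Cω = 0.00367 × 49000 = 180 W/m².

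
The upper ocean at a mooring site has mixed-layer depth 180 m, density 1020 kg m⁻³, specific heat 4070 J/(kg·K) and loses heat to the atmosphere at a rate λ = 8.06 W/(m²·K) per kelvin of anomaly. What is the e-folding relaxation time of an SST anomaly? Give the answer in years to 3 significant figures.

Areal heat capacity C = ρ c_p D = 1020 × 4070 × 180 = 7.47×10^8 J/(m^2 K).
Relaxation time τ = C / λ = 7.47×10^8 / 8.06 = 9.27×10^7 s.
In years: 9.27×10^7 s / (3.156×10^7 s/year) = 2.94 years.

2.94 years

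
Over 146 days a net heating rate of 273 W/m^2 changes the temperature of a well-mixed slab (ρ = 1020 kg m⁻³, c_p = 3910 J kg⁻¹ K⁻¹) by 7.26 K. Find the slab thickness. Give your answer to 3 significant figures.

Heat input Q = F Δt = 273 × 1.26×10^7 s = 3.44×10^9 J/m².
Required areal heat capacity C = Q / ΔT = 4.74×10^8 J/(m²·K).
Depth D = C / (ρ c_p) = 4.74×10^8 / (1020 × 3910) = 119 m.

119 m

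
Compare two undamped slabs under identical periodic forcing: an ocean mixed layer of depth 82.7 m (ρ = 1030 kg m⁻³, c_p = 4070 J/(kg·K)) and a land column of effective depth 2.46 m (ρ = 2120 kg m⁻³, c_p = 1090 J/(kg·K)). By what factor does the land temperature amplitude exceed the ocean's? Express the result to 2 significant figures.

61

C_ocean = 1030 × 4070 × 82.7 = 3.47×10^8 J/(m²·K).
C_land = 2120 × 1090 × 2.46 = 5.68×10^6 J/(m²·K).
Undamped amplitude ∝ 1/C, so A_land/A_ocean = C_ocean/C_land = 61.0.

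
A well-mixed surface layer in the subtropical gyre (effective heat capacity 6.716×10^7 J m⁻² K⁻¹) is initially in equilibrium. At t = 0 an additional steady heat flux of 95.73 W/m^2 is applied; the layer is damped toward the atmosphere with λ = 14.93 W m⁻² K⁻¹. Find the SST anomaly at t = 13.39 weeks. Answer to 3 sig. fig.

Areal heat capacity C = 6.716×10^7 J m⁻² K⁻¹ (given).
τ = C / λ = 6.72×10^7 / 14.93 = 4.50×10^6 s.
Equilibrium anomaly ΔT_eq = F / λ = 95.73 / 14.93 = 6.41 K.
t = 13.39 weeks = 8.10×10^6 s, so t/τ = 1.80.
ΔT(t) = ΔT_eq (1 − e^(−t/τ)) = 6.41 × (1 − e^−1.80) = 5.35 K.

5.35 K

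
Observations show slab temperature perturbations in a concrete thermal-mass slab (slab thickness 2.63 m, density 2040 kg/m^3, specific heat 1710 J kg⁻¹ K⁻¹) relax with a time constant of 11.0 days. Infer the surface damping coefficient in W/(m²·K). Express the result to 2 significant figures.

9.7

Areal heat capacity C = ρ c_p D = 2040 × 1710 × 2.63 = 9.17×10^6 J m⁻² K⁻¹.
τ = 11.0 days = 9.50×10^5 s.
λ = C / τ = 9.17×10^6 / 9.50×10^5 = 9.65 W/(m²·K).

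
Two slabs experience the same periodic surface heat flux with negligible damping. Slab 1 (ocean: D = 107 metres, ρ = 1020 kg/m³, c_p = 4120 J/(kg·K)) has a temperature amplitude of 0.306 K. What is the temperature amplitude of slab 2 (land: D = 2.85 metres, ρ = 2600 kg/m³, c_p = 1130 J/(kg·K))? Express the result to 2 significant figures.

C_ocean = 4.50×10^8 J/(m²·K); C_land = 8.37×10^6 J/(m²·K).
A ∝ 1/C ⇒ A_land = A_ocean × C_ocean/C_land = 0.306 × 53.7 = 16.4 K.

16 K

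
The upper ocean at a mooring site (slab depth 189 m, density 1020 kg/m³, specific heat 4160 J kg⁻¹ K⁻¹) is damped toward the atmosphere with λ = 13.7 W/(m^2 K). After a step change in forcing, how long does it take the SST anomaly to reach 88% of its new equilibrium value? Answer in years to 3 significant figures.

Areal heat capacity C = ρ c_p D = 1020 × 4160 × 189 = 8.02×10^8 J/(m^2 K).
τ = C / λ = 8.02×10^8 / 13.7 = 5.85×10^7 s.
Fraction reached: 1 − e^(−t/τ) = 0.88 ⇒ t = −τ ln(1 − 0.88) = τ × 2.12.
t = 1.24×10^8 s = 3.93 years.

3.93 years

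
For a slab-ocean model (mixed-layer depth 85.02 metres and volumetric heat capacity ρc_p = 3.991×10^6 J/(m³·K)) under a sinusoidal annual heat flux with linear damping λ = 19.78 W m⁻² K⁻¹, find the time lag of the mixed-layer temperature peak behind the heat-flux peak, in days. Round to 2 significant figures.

75 days

Areal heat capacity C = ρc_p × D = 3.991×10^6 × 85.02 = 3.39×10^8 J/(m^2 K).
ω = 2π / 3.15×10^7 s = 1.99×10^-7 s⁻¹.
Phase lag φ = arctan(Cω/λ) = arctan(67.6/19.78) = 1.29 rad.
Time lag = φ / ω = 1.29 / 1.99×10^-7 = 6.46×10^6 s = 74.7 days.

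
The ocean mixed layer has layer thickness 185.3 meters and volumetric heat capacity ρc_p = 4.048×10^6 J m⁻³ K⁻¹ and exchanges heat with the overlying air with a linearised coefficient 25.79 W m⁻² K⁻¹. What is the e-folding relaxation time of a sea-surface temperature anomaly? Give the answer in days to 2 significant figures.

Areal heat capacity C = ρc_p × D = 4.048×10^6 × 185.3 = 7.50×10^8 J m⁻² K⁻¹.
Relaxation time τ = C / λ = 7.50×10^8 / 25.79 = 2.91×10^7 s.
In days: 2.91×10^7 s / (86400 s/day) = 337 days.

340 days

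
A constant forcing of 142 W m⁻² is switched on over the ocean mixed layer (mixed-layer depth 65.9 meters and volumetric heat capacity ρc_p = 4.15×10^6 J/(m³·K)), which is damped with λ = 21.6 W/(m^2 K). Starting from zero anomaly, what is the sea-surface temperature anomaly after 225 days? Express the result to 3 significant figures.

5.16 K

Areal heat capacity C = ρc_p × D = 4.15×10^6 × 65.9 = 2.73×10^8 J/(m²·K).
τ = C / λ = 2.73×10^8 / 21.6 = 1.27×10^7 s.
Equilibrium anomaly ΔT_eq = F / λ = 142 / 21.6 = 6.57 K.
t = 225 days = 1.94×10^7 s, so t/τ = 1.54.
ΔT(t) = ΔT_eq (1 − e^(−t/τ)) = 6.57 × (1 − e^−1.54) = 5.16 K.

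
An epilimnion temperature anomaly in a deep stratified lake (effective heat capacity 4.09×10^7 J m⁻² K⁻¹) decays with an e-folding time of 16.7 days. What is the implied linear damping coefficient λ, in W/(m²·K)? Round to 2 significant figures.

28

Areal heat capacity C = 4.09×10^7 J m⁻² K⁻¹ (given).
τ = 16.7 days = 1.44×10^6 s.
λ = C / τ = 4.09×10^7 / 1.44×10^6 = 28.3 W/(m²·K).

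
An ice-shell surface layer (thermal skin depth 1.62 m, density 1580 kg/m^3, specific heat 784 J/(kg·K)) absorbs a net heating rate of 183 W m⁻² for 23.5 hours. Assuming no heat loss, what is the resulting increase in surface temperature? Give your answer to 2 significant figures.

7.7 K

Areal heat capacity C = ρ c_p D = 1580 × 784 × 1.62 = 2.01×10^6 J/(m²·K).
Net heat input Q = F Δt = 183 × (23.5 hours × 3600 s/hour) = 1.55×10^7 J/m².
ΔT = Q / C = 1.55×10^7 / 2.01×10^6 = 7.71 K.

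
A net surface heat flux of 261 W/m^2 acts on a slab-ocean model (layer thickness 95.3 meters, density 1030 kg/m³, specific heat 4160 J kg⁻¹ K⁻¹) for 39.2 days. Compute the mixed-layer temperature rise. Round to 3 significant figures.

2.16 K

Areal heat capacity C = ρ c_p D = 1030 × 4160 × 95.3 = 4.08×10^8 J/(m^2 K).
Net heat input Q = F Δt = 261 × (39.2 days × 86400 s/day) = 8.84×10^8 J/m².
ΔT = Q / C = 8.84×10^8 / 4.08×10^8 = 2.16 K.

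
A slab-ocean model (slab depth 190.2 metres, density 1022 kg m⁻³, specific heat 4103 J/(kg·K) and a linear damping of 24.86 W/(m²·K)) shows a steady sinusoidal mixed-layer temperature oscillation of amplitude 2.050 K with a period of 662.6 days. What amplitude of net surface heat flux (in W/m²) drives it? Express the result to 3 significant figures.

187

Areal heat capacity C = ρ c_p D = 1022 × 4103 × 190.2 = 7.98×10^8 J/(m²·K).
ω = 2π / 5.72×10^7 s = 1.10×10^-7 s⁻¹.
√((Cω)² + λ²) = √((87.5)² + 24.86²) = 91.0 W/(m²·K).
F₀ = A × √((Cω)²+λ²) = 2.050 × 91.0 = 187 W/m².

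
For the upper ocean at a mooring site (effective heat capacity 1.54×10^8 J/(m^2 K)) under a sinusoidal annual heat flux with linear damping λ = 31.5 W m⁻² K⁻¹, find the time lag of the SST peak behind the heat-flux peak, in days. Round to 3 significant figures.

44.9 days

Areal heat capacity C = 1.54×10^8 J/(m^2 K) (given).
ω = 2π / 3.15×10^7 s = 1.99×10^-7 s⁻¹.
Phase lag φ = arctan(Cω/λ) = arctan(30.7/31.5) = 0.772 rad.
Time lag = φ / ω = 0.772 / 1.99×10^-7 = 3.88×10^6 s = 44.9 days.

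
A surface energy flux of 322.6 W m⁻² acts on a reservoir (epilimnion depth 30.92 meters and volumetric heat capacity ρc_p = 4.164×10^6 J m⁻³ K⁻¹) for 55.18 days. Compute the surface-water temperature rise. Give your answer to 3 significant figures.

Areal heat capacity C = ρc_p × D = 4.164×10^6 × 30.92 = 1.29×10^8 J/(m²·K).
Net heat input Q = F Δt = 322.6 × (55.18 days × 86400 s/day) = 1.54×10^9 J/m².
ΔT = Q / C = 1.54×10^9 / 1.29×10^8 = 11.9 K.

11.9 K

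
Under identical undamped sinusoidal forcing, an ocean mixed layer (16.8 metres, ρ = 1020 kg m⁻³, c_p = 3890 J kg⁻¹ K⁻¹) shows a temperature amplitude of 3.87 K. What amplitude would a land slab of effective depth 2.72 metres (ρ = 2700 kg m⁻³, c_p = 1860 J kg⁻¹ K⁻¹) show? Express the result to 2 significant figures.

19 K

C_ocean = 6.67×10^7 J/(m²·K); C_land = 1.37×10^7 J/(m²·K).
A ∝ 1/C ⇒ A_land = A_ocean × C_ocean/C_land = 3.87 × 4.88 = 18.9 K.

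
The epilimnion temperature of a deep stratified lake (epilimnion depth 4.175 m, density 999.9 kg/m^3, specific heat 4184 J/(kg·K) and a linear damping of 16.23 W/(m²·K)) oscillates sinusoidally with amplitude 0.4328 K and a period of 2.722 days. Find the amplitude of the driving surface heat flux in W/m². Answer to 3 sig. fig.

Areal heat capacity C = ρ c_p D = 999.9 × 4184 × 4.175 = 1.75×10^7 J/(m^2 K).
ω = 2π / 2.35×10^5 s = 2.67×10^-5 s⁻¹.
√((Cω)² + λ²) = √((467)² + 16.23²) = 467 W/(m²·K).
F₀ = A × √((Cω)²+λ²) = 0.4328 × 467 = 202 W/m².

202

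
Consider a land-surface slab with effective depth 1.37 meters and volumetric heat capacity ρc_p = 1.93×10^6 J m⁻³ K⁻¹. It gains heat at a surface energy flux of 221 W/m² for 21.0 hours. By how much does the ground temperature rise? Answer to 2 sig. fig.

Areal heat capacity C = ρc_p × D = 1.93×10^6 × 1.37 = 2.64×10^6 J/(m²·K).
Net heat input Q = F Δt = 221 × (21.0 hours × 3600 s/hour) = 1.67×10^7 J/m².
ΔT = Q / C = 1.67×10^7 / 2.64×10^6 = 6.32 K.

6.3 K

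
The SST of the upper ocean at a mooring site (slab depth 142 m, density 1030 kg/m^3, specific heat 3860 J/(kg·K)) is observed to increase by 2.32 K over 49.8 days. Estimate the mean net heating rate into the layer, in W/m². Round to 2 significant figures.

300

Areal heat capacity C = ρ c_p D = 1030 × 3860 × 142 = 5.65×10^8 J/(m²·K).
Required heat per unit area: Q = C ΔT = 5.65×10^8 × 2.32 = 1.31×10^9 J/m².
Flux F = Q / Δt = 1.31×10^9 / 4.30×10^6 s = 304 W/m².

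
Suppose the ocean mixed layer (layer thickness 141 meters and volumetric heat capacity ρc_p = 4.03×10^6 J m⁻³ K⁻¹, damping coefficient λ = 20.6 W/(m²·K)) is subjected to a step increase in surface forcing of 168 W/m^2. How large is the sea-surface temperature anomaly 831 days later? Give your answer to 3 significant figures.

Areal heat capacity C = ρc_p × D = 4.03×10^6 × 141 = 5.68×10^8 J m⁻² K⁻¹.
τ = C / λ = 5.68×10^8 / 20.6 = 2.76×10^7 s.
Equilibrium anomaly ΔT_eq = F / λ = 168 / 20.6 = 8.16 K.
t = 831 days = 7.18×10^7 s, so t/τ = 2.60.
ΔT(t) = ΔT_eq (1 − e^(−t/τ)) = 8.16 × (1 − e^−2.60) = 7.55 K.

7.55 K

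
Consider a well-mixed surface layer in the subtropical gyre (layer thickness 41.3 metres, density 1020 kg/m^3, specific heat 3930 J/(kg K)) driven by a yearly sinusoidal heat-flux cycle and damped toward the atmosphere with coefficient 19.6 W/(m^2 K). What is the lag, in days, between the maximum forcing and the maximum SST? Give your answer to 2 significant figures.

60 days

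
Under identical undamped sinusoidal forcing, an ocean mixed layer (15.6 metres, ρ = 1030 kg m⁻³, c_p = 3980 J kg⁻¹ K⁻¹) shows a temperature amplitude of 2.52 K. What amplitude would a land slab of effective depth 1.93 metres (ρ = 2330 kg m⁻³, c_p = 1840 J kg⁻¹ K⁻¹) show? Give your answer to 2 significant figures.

C_ocean = 6.40×10^7 J/(m²·K); C_land = 8.27×10^6 J/(m²·K).
A ∝ 1/C ⇒ A_land = A_ocean × C_ocean/C_land = 2.52 × 7.73 = 19.5 K.

19 K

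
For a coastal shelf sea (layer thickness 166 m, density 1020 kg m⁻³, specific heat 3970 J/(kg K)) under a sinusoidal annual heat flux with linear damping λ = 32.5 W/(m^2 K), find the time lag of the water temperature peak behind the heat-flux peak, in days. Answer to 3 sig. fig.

77.4 days

Areal heat capacity C = ρ c_p D = 1020 × 3970 × 166 = 6.72×10^8 J/(m²·K).
ω = 2π / 3.15×10^7 s = 1.99×10^-7 s⁻¹.
Phase lag φ = arctan(Cω/λ) = arctan(134/32.5) = 1.33 rad.
Time lag = φ / ω = 1.33 / 1.99×10^-7 = 6.69×10^6 s = 77.4 days.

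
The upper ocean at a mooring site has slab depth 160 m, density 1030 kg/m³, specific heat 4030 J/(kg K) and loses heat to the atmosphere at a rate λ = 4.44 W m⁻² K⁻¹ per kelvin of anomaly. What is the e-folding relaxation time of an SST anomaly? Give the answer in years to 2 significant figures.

Areal heat capacity C = ρ c_p D = 1030 × 4030 × 160 = 6.64×10^8 J/(m²·K).
Relaxation time τ = C / λ = 6.64×10^8 / 4.44 = 1.50×10^8 s.
In years: 1.50×10^8 s / (3.156×10^7 s/year) = 4.74 years.

4.7 years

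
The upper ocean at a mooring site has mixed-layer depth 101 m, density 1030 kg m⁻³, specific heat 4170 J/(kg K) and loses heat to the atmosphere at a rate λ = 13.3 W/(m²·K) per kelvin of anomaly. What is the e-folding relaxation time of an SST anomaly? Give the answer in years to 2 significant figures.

1.0 years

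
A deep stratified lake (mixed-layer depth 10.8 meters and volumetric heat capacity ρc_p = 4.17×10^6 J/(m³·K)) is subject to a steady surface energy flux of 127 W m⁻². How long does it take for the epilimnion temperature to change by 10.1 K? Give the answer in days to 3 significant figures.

Areal heat capacity C = ρc_p × D = 4.17×10^6 × 10.8 = 4.50×10^7 J/(m²·K).
Time required: Δt = C ΔT / F = 4.50×10^7 × 10.1 / 127 = 3.58×10^6 s.
In days: 3.58×10^6 s / (86400 s/day) = 41.5 days.

41.5 days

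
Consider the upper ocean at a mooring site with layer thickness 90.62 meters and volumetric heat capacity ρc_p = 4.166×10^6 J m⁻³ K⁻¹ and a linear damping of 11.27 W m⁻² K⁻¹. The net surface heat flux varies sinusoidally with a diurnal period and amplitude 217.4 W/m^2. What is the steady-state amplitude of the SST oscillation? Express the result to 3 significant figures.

Areal heat capacity C = ρc_p × D = 4.166×10^6 × 90.62 = 3.78×10^8 J/(m²·K).
Angular frequency ω = 2π / T = 2π / 86400 s = 7.27×10^-5 s⁻¹.
√((Cω)² + λ²) = √((27500)² + 11.27²) = 27500 W/(m²·K).
Amplitude A = F₀ / √((Cω)²+λ²) = 217.4 / 27500 = 0.00792 K.

0.00792 K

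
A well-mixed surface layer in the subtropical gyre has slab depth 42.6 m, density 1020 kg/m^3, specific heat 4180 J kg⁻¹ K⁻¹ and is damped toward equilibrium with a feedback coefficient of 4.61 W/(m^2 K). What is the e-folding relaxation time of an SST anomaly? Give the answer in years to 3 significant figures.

1.25 years

Areal heat capacity C = ρ c_p D = 1020 × 4180 × 42.6 = 1.82×10^8 J m⁻² K⁻¹.
Relaxation time τ = C / λ = 1.82×10^8 / 4.61 = 3.94×10^7 s.
In years: 3.94×10^7 s / (3.156×10^7 s/year) = 1.25 years.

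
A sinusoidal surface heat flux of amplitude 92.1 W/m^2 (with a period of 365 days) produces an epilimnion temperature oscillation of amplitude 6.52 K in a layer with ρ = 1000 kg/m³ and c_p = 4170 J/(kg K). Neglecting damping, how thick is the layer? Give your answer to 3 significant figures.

17.0 m

ω = 2π / 3.15×10^7 s = 1.99×10^-7 s⁻¹.
Required C = F₀ / (A ω) = 92.1 / (6.52 × 1.99×10^-7) = 7.09×10^7 J/(m²·K).
D = C / (ρ c_p) = 7.09×10^7 / (1000 × 4170) = 17.0 m.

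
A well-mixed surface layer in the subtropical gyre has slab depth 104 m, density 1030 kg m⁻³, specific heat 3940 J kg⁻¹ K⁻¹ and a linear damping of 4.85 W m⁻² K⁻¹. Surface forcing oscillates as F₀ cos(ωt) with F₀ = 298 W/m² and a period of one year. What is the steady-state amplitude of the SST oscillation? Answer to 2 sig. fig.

3.5 K

Areal heat capacity C = ρ c_p D = 1030 × 3940 × 104 = 4.22×10^8 J/(m²·K).
Angular frequency ω = 2π / T = 2π / 3.15×10^7 s = 1.99×10^-7 s⁻¹.
√((Cω)² + λ²) = √((84.1)² + 4.85²) = 84.2 W/(m²·K).
Amplitude A = F₀ / √((Cω)²+λ²) = 298 / 84.2 = 3.54 K.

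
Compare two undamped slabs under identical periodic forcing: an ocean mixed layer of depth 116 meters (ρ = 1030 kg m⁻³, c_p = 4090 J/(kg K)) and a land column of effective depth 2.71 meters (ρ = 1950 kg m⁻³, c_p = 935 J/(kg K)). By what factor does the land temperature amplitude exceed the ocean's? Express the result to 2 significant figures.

C_ocean = 1030 × 4090 × 116 = 4.89×10^8 J/(m²·K).
C_land = 1950 × 935 × 2.71 = 4.94×10^6 J/(m²·K).
Undamped amplitude ∝ 1/C, so A_land/A_ocean = C_ocean/C_land = 98.9.

99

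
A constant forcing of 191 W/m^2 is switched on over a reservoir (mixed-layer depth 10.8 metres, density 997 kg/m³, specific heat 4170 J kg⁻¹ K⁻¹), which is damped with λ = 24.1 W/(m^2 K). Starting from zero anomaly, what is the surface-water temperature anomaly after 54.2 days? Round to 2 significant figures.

7.3 K

Areal heat capacity C = ρ c_p D = 997 × 4170 × 10.8 = 4.49×10^7 J m⁻² K⁻¹.
τ = C / λ = 4.49×10^7 / 24.1 = 1.86×10^6 s.
Equilibrium anomaly ΔT_eq = F / λ = 191 / 24.1 = 7.93 K.
t = 54.2 days = 4.68×10^6 s, so t/τ = 2.51.
ΔT(t) = ΔT_eq (1 − e^(−t/τ)) = 7.93 × (1 − e^−2.51) = 7.28 K.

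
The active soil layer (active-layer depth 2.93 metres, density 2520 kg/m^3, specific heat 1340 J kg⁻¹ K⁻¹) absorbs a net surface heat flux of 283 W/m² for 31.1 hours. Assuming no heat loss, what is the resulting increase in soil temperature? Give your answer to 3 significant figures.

3.20 K

Areal heat capacity C = ρ c_p D = 2520 × 1340 × 2.93 = 9.89×10^6 J m⁻² K⁻¹.
Net heat input Q = F Δt = 283 × (31.1 hours × 3600 s/hour) = 3.17×10^7 J/m².
ΔT = Q / C = 3.17×10^7 / 9.89×10^6 = 3.20 K.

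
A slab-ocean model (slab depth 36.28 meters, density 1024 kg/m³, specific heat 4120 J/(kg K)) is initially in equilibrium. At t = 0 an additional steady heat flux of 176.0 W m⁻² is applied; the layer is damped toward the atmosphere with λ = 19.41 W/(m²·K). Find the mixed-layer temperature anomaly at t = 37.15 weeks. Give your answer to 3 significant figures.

8.54 K

Areal heat capacity C = ρ c_p D = 1024 × 4120 × 36.28 = 1.53×10^8 J/(m²·K).
τ = C / λ = 1.53×10^8 / 19.41 = 7.89×10^6 s.
Equilibrium anomaly ΔT_eq = F / λ = 176.0 / 19.41 = 9.07 K.
t = 37.15 weeks = 2.25×10^7 s, so t/τ = 2.85.
ΔT(t) = ΔT_eq (1 − e^(−t/τ)) = 9.07 × (1 − e^−2.85) = 8.54 K.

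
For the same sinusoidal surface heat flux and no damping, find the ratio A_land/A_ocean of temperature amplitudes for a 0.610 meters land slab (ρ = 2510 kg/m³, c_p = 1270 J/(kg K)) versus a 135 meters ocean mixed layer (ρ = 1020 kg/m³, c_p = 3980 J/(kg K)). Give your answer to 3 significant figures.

C_ocean = 1020 × 3980 × 135 = 5.48×10^8 J/(m²·K).
C_land = 2510 × 1270 × 0.610 = 1.94×10^6 J/(m²·K).
Undamped amplitude ∝ 1/C, so A_land/A_ocean = C_ocean/C_land = 282.

282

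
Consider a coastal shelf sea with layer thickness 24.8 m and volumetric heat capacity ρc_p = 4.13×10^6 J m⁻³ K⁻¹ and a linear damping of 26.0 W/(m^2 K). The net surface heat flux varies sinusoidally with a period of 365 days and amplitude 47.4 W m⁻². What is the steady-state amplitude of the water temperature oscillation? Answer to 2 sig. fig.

1.4 K

Areal heat capacity C = ρc_p × D = 4.13×10^6 × 24.8 = 1.02×10^8 J m⁻² K⁻¹.
Angular frequency ω = 2π / T = 2π / 3.15×10^7 s = 1.99×10^-7 s⁻¹.
√((Cω)² + λ²) = √((20.4)² + 26.0²) = 33.1 W/(m²·K).
Amplitude A = F₀ / √((Cω)²+λ²) = 47.4 / 33.1 = 1.43 K.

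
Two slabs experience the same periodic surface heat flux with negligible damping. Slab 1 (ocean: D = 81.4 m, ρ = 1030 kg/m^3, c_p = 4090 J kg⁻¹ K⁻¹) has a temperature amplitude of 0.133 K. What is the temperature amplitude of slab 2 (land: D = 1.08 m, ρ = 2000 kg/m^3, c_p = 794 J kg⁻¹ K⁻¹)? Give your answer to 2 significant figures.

27 K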